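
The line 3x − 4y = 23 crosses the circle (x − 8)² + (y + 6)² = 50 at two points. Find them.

(1, −5) and (9, 1)

Substitute y = (−23 + 3x)/4:
25x² − 250x + 225 = 0  ⟹  x² − 10x + 9 = 0
x = 9 or x = 1, giving (9, 1) and (1, −5).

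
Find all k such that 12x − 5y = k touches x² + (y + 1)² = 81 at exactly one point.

k = −112 or k = 122

Tangency holds when the distance from the centre (0, −1) to the line equals the radius 9:
|12·0 − 5·(−1) − k| / √169 = 9
|k − (5)| = 9·13, so k = 122 or k = −112.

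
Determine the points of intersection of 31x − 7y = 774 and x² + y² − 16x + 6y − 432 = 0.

From the line, y = (−774 + 31x)/7. Substituting:
1010x² − 47470x + 545400 = 0  ⟹  x² − 47x + 540 = 0
x = 27 or x = 20, giving (27, 9) and (20, −22).

(20, −22) and (27, 9)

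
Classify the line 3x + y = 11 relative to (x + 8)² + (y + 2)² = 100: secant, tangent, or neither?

d² = (3·(−8) + 1·(−2) − (11))²/10 = 1369/10; r² = 100.
Since d² > r², the line lies outside the circle.

neither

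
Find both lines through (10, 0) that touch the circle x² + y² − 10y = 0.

A line y − (0) = m(x − (10)) is tangent when its distance from (0, 5) is 5:
[m·(−10) − (5)]² = 25(m² + 1)
3m² + 4m = 0, so m = −4/3 or m = 0.
With m = −4/3: 4x + 3y = 40. With m = 0: y = 0.

4x + 3y = 40 and y = 0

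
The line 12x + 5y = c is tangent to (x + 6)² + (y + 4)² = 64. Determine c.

For a tangent, require d(centre, line) = r = 8.
|12·(−6) + 5·(−4) − c| / √169 = 8
|c − (−92)| = 8·13, so c = 12 or c = −196.

c = −196 or c = 12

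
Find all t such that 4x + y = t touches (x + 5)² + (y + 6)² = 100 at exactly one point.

The line touches the circle iff its distance from (−5, −6) is 10:
|4·(−5) + 1·(−6) − t| / √17 = 10
|t − (−26)| = 10√17.

t = −26 ± 10√17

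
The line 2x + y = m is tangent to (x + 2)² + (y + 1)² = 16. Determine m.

m = −5 ± 4√5

The line touches the circle iff its distance from (−2, −1) is 4:
|2·(−2) + 1·(−1) − m| / √5 = 4
|m − (−5)| = 4√5.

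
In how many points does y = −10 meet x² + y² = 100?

Substituting the line into the circle gives x² = 0.
Δ = 0 − 0 = 0.
A repeated root: the line is tangent.

1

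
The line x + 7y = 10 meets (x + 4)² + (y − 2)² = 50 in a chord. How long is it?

10√2

Centre (−4, 2), r² = 50. Perpendicular distance d from centre to line = |0| / √50 = 0/√50.
Half the chord is √(r² − d²) = √(50), so the full chord is 10√2.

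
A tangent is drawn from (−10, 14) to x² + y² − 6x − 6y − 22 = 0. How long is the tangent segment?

With centre O = (3, 3), |OP|² = 290 and r² = 40.
By the tangent–radius right angle, tangent length = √(|PO|² − r²) = √250 = 5√10.

5√10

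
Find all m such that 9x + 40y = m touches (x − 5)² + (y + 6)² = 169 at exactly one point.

m = −728 or m = 338

For a tangent, require d(centre, line) = r = 13.
|9·5 + 40·(−6) − m| / √1681 = 13
|m − (−195)| = 13·41, so m = 338 or m = −728.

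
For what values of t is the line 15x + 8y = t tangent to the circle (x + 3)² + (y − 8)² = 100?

t = −151 or t = 189

The line touches the circle iff its distance from (−3, 8) is 10:
|15·(−3) + 8·8 − t| / √289 = 10
|t − (19)| = 10·17, so t = 189 or t = −151.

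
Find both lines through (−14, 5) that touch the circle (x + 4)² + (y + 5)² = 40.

x + 3y = 1 and 3x + y = −37

Write the tangent as mx − y + (5 − m·(−14)) = 0 and set its distance from the centre to 2√10:
(10m − (−10))² = 40(m² + 1)
3m² + 10m + 3 = 0, so m = −1/3 or m = −3.
Through (−14, 5) these give x + 3y = 1 and 3x + y = −37.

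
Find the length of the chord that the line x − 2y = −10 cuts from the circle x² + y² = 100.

Express y = (10 + x)/2 and substitute into the circle:
5x² + 20x − 300 = 0  ⟹  x² + 4x − 60 = 0
x = 6 or x = −10, giving (6, 8) and (−10, 0).
|(6, 8) − (−10, 0)| = √((16)² + (8)²) = 8√5.

8√5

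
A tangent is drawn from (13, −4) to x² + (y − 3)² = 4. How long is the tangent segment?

√214

Centre (0, 3), r² = 4. |PO|² = (13)² + (−7)² = 218.
The tangent meets the radius at right angles, so tangent² = |PO|² − r² = 218 − 4 = 214.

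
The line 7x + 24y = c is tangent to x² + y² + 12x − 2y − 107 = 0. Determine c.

c = −318 or c = 282

For a tangent, require d(centre, line) = r = 12.
|7·(−6) + 24·1 − c| / √625 = 12
|c − (−18)| = 12·25, so c = 282 or c = −318.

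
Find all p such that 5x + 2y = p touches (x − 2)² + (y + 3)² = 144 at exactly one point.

p = 4 ± 12√29

The line touches the circle iff its distance from (2, −3) is 12:
|5·2 + 2·(−3) − p| / √29 = 12
|p − (4)| = 12√29.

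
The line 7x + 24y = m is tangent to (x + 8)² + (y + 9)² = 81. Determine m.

m = −497 or m = −47

The line touches the circle iff its distance from (−8, −9) is 9:
|7·(−8) + 24·(−9) − m| / √625 = 9
|m − (−272)| = 9·25, so m = −47 or m = −497.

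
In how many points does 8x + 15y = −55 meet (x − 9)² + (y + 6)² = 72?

Centre (9, −6), r² = 72. Distance² from centre to line = (37)²/289 = 1369/289.
Since d² < r², the line cuts the circle twice.

2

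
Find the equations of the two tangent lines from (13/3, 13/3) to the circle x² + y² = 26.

Write the tangent as mx − y + (13/3 − m·(13/3)) = 0 and set its distance from the centre to √26:
(−13/3m − (−13/3))² = 26(m² + 1)
5m² + 26m + 5 = 0, so m = −5 or m = −1/5.
Through (13/3, 13/3) these give 5x + y = 26 and x + 5y = 26.

5x + y = 26 and x + 5y = 26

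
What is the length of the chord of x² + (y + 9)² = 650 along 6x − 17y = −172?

Express y = (172 + 6x)/17 and substitute into the circle:
325x² + 3900x − 82225 = 0  ⟹  x² + 12x − 253 = 0
x = 11 or x = −23, giving (11, 14) and (−23, 2).
|(11, 14) − (−23, 2)| = √((34)² + (12)²) = 10√13.

10√13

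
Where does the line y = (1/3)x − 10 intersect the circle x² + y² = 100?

(0, −10) and (6, −8)

Express y = (−30 + x)/3 and substitute into the circle:
10x² − 60x = 0  ⟹  x² − 6x = 0
x = 6 or x = 0, giving (6, −8) and (0, −10).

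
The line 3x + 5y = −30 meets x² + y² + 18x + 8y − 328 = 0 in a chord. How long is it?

7√34

Express y = (−30 − 3x)/5 and substitute into the circle:
34x² + 510x − 8500 = 0  ⟹  x² + 15x − 250 = 0
x = 10 or x = −25, giving (10, −12) and (−25, 9).
Chord length = distance between (10, −12) and (−25, 9) = √1666 = 7√34.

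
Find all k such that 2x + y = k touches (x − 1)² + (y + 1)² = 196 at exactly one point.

Tangency holds when the distance from the centre (1, −1) to the line equals the radius 14:
|2·1 + 1·(−1) − k| / √5 = 14
|k − (1)| = 14√5.

k = 1 ± 14√5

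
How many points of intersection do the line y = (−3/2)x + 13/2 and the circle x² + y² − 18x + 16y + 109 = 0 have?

2

Centre (9, −8), r² = 36. Distance² from centre to line = (−2)²/13 = 4/13.
Since d² < r², the line cuts the circle twice.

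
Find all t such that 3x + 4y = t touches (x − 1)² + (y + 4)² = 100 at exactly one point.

Tangency holds when the distance from the centre (1, −4) to the line equals the radius 10:
|3·1 + 4·(−4) − t| / √25 = 10
|t − (−13)| = 10·5, so t = 37 or t = −63.

t = −63 or t = 37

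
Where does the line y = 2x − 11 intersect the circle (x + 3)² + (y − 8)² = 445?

(−1, −13) and (15, 19)

Express y = 2x − 11 and substitute into the circle:
5x² − 70x − 75 = 0  ⟹  x² − 14x − 15 = 0
x = 15 or x = −1, giving (15, 19) and (−1, −13).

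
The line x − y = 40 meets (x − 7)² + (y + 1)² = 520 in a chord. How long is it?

4√2

Substitute y = x − 40:
2x² − 92x + 1050 = 0  ⟹  x² − 46x + 525 = 0
x = 25 or x = 21, giving (25, −15) and (21, −19).
Chord length = distance between (25, −15) and (21, −19) = √32 = 4√2.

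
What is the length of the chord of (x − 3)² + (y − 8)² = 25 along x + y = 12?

7√2

The distance from (3, 8) to the line is 1/√2, and r² = 25.
Chord = 2√(r² − d²) = 2·√(49/2) = 7√2.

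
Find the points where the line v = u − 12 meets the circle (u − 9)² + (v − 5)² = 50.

(10, −2) and (16, 4)

Express v = u − 12 and substitute into the circle:
2u² − 52u + 320 = 0  ⟹  u² − 26u + 160 = 0
u = 16 or u = 10, giving (16, 4) and (10, −2).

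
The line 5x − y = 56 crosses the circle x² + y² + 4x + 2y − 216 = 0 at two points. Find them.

(9, −11) and (12, 4)

Substitute y = 5x − 56:
26x² − 546x + 2808 = 0  ⟹  x² − 21x + 108 = 0
x = 12 or x = 9, giving (12, 4) and (9, −11).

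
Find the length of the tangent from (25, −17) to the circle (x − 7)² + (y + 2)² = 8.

The centre is (7, −2) and r = 2√2. The square of the distance from P to the centre is 324 + 225 = 549.
The tangent meets the radius at right angles, so tangent² = |PO|² − r² = 549 − 8 = 541.

√541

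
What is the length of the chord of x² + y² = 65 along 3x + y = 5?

Centre (0, 0), r² = 65. Perpendicular distance d from centre to line = |−5| / √10 = 5/√10.
Half the chord is √(r² − d²) = √(125/2), so the full chord is 5√10.

5√10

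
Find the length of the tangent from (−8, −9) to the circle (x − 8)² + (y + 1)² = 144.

4√11

With centre O = (8, −1), |OP|² = 320 and r² = 144.
By the tangent–radius right angle, tangent length = √(|PO|² − r²) = √176 = 4√11.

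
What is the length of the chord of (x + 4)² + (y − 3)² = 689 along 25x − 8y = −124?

2√689

From the line, y = (124 + 25x)/8. Substituting:
689x² + 5512x − 33072 = 0  ⟹  x² + 8x − 48 = 0
x = 4 or x = −12, giving (4, 28) and (−12, −22).
Chord length = distance between (4, 28) and (−12, −22) = √2756 = 2√689.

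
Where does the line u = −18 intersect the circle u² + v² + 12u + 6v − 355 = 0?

The line gives u = −18. Substituting into the circle:
v² + 6v − 247 = 0
v = 13 or v = −19, giving (−18, 13) and (−18, −19).

(−18, −19) and (−18, 13)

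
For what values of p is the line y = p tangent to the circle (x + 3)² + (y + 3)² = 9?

The line touches the circle iff its distance from (−3, −3) is 3:
|0·(−3) + 1·(−3) − p| / √1 = 3
|p − (−3)| = 3, so p = 0 or p = −6.

p = −6 or p = 0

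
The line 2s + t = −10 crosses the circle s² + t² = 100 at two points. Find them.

(−8, 6) and (0, −10)

From the line, t = −2s − 10. Substituting:
5s² + 40s = 0  ⟹  s² + 8s = 0
s = 0 or s = −8, giving (0, −10) and (−8, 6).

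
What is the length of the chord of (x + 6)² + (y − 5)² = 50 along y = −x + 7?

Centre (−6, 5), r² = 50. Perpendicular distance d from centre to line = |−8| / √2 = 8/√2.
Half the chord is √(r² − d²) = √(18), so the full chord is 6√2.

6√2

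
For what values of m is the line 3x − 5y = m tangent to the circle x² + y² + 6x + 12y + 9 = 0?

Tangency holds when the distance from the centre (−3, −6) to the line equals the radius 6:
|3·(−3) − 5·(−6) − m| / √34 = 6
|m − (21)| = 6√34.

m = 21 ± 6√34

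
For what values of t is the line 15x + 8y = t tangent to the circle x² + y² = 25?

For a tangent, require d(centre, line) = r = 5.
|15·0 + 8·0 − t| / √289 = 5
|t| = 5·17, so t = 85 or t = −85.

t = −85 or t = 85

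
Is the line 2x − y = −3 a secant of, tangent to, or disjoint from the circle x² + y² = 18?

Substituting the line into the circle gives 5x² + 12x − 9 = 0.
Δ = 144 − (−180) = 324.
Two real roots: the line is a secant.

secant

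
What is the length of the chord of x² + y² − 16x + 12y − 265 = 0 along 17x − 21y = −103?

√730

Centre (8, −6), r² = 365. Perpendicular distance d from centre to line = |365| / √730 = 365/√730.
Chord = 2√(r² − d²) = 2·√(365/2) = √730.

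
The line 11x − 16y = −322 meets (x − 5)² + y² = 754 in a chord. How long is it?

2√377

Express y = (322 + 11x)/16 and substitute into the circle:
377x² + 4524x − 82940 = 0  ⟹  x² + 12x − 220 = 0
x = 10 or x = −22, giving (10, 27) and (−22, 5).
Chord length = distance between (10, 27) and (−22, 5) = √1508 = 2√377.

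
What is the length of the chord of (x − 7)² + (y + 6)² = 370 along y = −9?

Substitute y = −9:
x² − 14x − 312 = 0
x = 26 or x = −12, giving (26, −9) and (−12, −9).
|(26, −9) − (−12, −9)| = √((38)² + (0)²) = 38.

38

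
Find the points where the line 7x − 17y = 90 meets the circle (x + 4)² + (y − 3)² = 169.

(−9, −9) and (8, −2)

From the line, y = (−90 + 7x)/17. Substituting:
338x² + 338x − 24336 = 0  ⟹  x² + x − 72 = 0
x = 8 or x = −9, giving (8, −2) and (−9, −9).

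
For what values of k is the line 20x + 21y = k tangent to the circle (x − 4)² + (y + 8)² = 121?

k = −407 or k = 231

The line touches the circle iff its distance from (4, −8) is 11:
|20·4 + 21·(−8) − k| / √841 = 11
|k − (−88)| = 11·29, so k = 231 or k = −407.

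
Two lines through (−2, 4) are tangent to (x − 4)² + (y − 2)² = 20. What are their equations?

x − 2y = −10 and 2x + y = 0

A line y − (4) = m(x − (−2)) is tangent when its distance from (4, 2) is 2√5:
(6m − (−2))² = 20(m² + 1)
2m² + 3m − 2 = 0, so m = 1/2 or m = −2.
With m = 1/2: x − 2y = −10. With m = −2: 2x + y = 0.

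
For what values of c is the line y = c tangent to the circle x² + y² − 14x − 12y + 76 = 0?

For a tangent, require d(centre, line) = r = 3.
|0·7 + 1·6 − c| / √1 = 3
|c − (6)| = 3, so c = 9 or c = 3.

c = 3 or c = 9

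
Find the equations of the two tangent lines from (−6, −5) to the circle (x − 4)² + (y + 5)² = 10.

x − 3y = 9 and x + 3y = −21

Write the tangent as mx − y + (−5 − m·(−6)) = 0 and set its distance from the centre to √10:
[m·(10) − (0)]² = 10(m² + 1)
9m² − 1 = 0, so m = 1/3 or m = −1/3.
Through (−6, −5) these give x − 3y = 9 and x + 3y = −21.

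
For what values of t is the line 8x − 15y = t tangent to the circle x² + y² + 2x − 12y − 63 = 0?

t = −268 or t = 72

Tangency holds when the distance from the centre (−1, 6) to the line equals the radius 10:
|8·(−1) − 15·6 − t| / √289 = 10
|t − (−98)| = 10·17, so t = 72 or t = −268.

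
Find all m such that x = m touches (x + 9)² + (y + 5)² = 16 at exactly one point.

m = −13 or m = −5

The line touches the circle iff its distance from (−9, −5) is 4:
|1·(−9) + 0·(−5) − m| / √1 = 4
|m − (−9)| = 4, so m = −5 or m = −13.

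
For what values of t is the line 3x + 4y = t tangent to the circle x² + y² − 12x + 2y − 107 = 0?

The line touches the circle iff its distance from (6, −1) is 12:
|3·6 + 4·(−1) − t| / √25 = 12
|t − (14)| = 12·5, so t = 74 or t = −46.

t = −46 or t = 74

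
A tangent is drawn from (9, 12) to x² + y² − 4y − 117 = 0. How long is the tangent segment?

With centre O = (0, 2), |OP|² = 181 and r² = 121.
By the tangent–radius right angle, tangent length = √(|PO|² − r²) = √60 = 2√15.

2√15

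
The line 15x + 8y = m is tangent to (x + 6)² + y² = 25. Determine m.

m = −175 or m = −5

The line touches the circle iff its distance from (−6, 0) is 5:
|15·(−6) + 8·0 − m| / √289 = 5
|m − (−90)| = 5·17, so m = −5 or m = −175.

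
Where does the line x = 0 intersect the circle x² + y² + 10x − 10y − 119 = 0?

The line gives x = 0. Substituting into the circle:
y² − 10y − 119 = 0
y = 17 or y = −7, giving (0, 17) and (0, −7).

(0, −7) and (0, 17)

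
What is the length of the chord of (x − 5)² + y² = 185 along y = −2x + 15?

12√5

Substitute y = −2x + 15:
5x² − 70x + 65 = 0  ⟹  x² − 14x + 13 = 0
x = 13 or x = 1, giving (13, −11) and (1, 13).
|(13, −11) − (1, 13)| = √((12)² + (−24)²) = 12√5.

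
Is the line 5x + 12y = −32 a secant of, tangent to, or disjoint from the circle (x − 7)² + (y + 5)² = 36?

secant

Centre (7, −5), r² = 36. Distance² from centre to line = (7)²/169 = 49/169.
Since d² < r², the line cuts the circle twice.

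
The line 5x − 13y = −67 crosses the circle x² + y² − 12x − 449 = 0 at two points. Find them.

(−16, −1) and (23, 14)

Express y = (67 + 5x)/13 and substitute into the circle:
194x² − 1358x − 71392 = 0  ⟹  x² − 7x − 368 = 0
x = 23 or x = −16, giving (23, 14) and (−16, −1).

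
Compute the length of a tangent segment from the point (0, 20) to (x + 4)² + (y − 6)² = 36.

With centre O = (−4, 6), |OP|² = 212 and r² = 36.
The tangent meets the radius at right angles, so tangent² = |PO|² − r² = 212 − 36 = 176.

4√11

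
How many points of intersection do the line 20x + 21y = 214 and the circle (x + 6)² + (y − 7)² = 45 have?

Substituting the line into the circle gives 841x² + 2612x + 520 = 0.
Δ = 6822544 − 1749280 = 5073264.
Two real roots: the line is a secant.

2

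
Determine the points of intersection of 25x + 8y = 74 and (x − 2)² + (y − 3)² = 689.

(−6, 28) and (10, −22)

Substitute y = (74 − 25x)/8:
689x² − 2756x − 41340 = 0  ⟹  x² − 4x − 60 = 0
x = 10 or x = −6, giving (10, −22) and (−6, 28).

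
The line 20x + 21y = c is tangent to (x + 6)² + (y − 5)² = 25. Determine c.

c = −160 or c = 130

Tangency holds when the distance from the centre (−6, 5) to the line equals the radius 5:
|20·(−6) + 21·5 − c| / √841 = 5
|c − (−15)| = 5·29, so c = 130 or c = −160.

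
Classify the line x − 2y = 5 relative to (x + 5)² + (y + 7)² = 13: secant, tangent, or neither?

secant

Centre (−5, −7), r² = 13. Distance² from centre to line = (4)²/5 = 16/5.
Since d² < r², the line cuts the circle twice.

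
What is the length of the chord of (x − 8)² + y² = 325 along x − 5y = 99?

Express y = (−99 + x)/5 and substitute into the circle:
26x² − 598x + 3276 = 0  ⟹  x² − 23x + 126 = 0
x = 14 or x = 9, giving (14, −17) and (9, −18).
Chord length = distance between (14, −17) and (9, −18) = √26 = √26.

√26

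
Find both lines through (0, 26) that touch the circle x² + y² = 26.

5x − y = −26 and 5x + y = 26

A line y − (26) = m(x − (0)) is tangent when its distance from (0, 0) is √26:
(0m − (−26))² = 26(m² + 1)
m² − 25 = 0, so m = 5 or m = −5.
Through (0, 26) these give 5x − y = −26 and 5x + y = 26.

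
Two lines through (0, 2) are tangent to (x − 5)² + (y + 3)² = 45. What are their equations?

x − 2y = −4 and 2x − y = −2

Let a tangent through (0, 2) have slope m. Its distance from (5, −3) must equal 3√5:
[m·(5) − (−5)]² = 45(m² + 1)
2m² − 5m + 2 = 0, so m = 1/2 or m = 2.
With m = 1/2: x − 2y = −4. With m = 2: 2x − y = −2.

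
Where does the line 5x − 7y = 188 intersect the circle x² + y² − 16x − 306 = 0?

From the line, y = (−188 + 5x)/7. Substituting:
74x² − 2664x + 20350 = 0  ⟹  x² − 36x + 275 = 0
x = 25 or x = 11, giving (25, −9) and (11, −19).

(11, −19) and (25, −9)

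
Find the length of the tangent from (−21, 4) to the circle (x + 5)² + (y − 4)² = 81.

With centre O = (−5, 4), |OP|² = 256 and r² = 81.
By the tangent–radius right angle, tangent length = √(|PO|² − r²) = √175 = 5√7.

5√7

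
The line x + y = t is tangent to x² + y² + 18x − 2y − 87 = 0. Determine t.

For a tangent, require d(centre, line) = r = 13.
|1·(−9) + 1·1 − t| / √2 = 13
|t − (−8)| = 13√2.

t = −8 ± 13√2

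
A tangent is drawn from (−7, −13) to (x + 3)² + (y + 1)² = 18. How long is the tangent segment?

√142

The centre is (−3, −1) and r = 3√2. The square of the distance from P to the centre is 16 + 144 = 160.
By the tangent–radius right angle, tangent length = √(|PO|² − r²) = √142.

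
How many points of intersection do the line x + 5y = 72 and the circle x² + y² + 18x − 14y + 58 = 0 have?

0

Substituting the line into the circle gives 26x² + 376x + 1594 = 0.
Discriminant = (376)² − 4·26·(1594) = −24400 < 0.
No real roots: the line does not meet the circle.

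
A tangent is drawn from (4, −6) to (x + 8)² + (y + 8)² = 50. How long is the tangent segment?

With centre O = (−8, −8), |OP|² = 148 and r² = 50.
Power of the point: PT² = |PO|² − r² = 98, so PT = 7√2.

7√2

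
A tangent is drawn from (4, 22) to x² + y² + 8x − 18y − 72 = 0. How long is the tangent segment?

The centre is (−4, 9) and r = 13. The square of the distance from P to the centre is 64 + 169 = 233.
Power of the point: PT² = |PO|² − r² = 64, so PT = 8.

8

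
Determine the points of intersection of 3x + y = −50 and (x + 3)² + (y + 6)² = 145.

(−15, −5) and (−12, −14)

Express y = −3x − 50 and substitute into the circle:
10x² + 270x + 1800 = 0  ⟹  x² + 27x + 180 = 0
x = −12 or x = −15, giving (−12, −14) and (−15, −5).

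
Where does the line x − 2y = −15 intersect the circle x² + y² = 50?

(−5, 5) and (−1, 7)

Substitute y = (15 + x)/2:
5x² + 30x + 25 = 0  ⟹  x² + 6x + 5 = 0
x = −1 or x = −5, giving (−1, 7) and (−5, 5).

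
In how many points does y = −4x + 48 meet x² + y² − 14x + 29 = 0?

Substituting the line into the circle gives 17x² − 398x + 2333 = 0.
Discriminant = (−398)² − 4·17·(2333) = −240 < 0.
No real roots: the line does not meet the circle.

0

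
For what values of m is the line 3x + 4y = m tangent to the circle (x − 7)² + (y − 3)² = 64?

Tangency holds when the distance from the centre (7, 3) to the line equals the radius 8:
|3·7 + 4·3 − m| / √25 = 8
|m − (33)| = 8·5, so m = 73 or m = −7.

m = −7 or m = 73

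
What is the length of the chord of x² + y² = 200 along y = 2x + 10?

12√5

Substitute y = 2x + 10:
5x² + 40x − 100 = 0  ⟹  x² + 8x − 20 = 0
x = 2 or x = −10, giving (2, 14) and (−10, −10).
Chord length = distance between (2, 14) and (−10, −10) = √720 = 12√5.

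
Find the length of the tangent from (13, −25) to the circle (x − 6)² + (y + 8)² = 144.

Centre (6, −8), r² = 144. |PO|² = (7)² + (−17)² = 338.
Power of the point: PT² = |PO|² − r² = 194, so PT = √194.

√194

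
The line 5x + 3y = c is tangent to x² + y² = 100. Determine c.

c = ±10√34

Tangency holds when the distance from the centre (0, 0) to the line equals the radius 10:
|5·0 + 3·0 − c| / √34 = 10
|c| = 10√34.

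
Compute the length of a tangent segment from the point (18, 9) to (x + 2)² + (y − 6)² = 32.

With centre O = (−2, 6), |OP|² = 409 and r² = 32.
By the tangent–radius right angle, tangent length = √(|PO|² − r²) = √377.

√377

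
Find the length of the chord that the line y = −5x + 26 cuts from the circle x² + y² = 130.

4√26

Substitute y = −5x + 26:
26x² − 260x + 546 = 0  ⟹  x² − 10x + 21 = 0
x = 7 or x = 3, giving (7, −9) and (3, 11).
Chord length = distance between (7, −9) and (3, 11) = √416 = 4√26.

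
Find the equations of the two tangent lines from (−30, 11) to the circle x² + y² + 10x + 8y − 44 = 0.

7x + 6y = −144 and 2x + 9y = 39

Write the tangent as mx − y + (11 − m·(−30)) = 0 and set its distance from the centre to √85:
(25m − (−15))² = 85(m² + 1)
54m² + 75m + 14 = 0, so m = −7/6 or m = −2/9.
Through (−30, 11) these give 7x + 6y = −144 and 2x + 9y = 39.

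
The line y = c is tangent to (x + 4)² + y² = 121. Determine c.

The line touches the circle iff its distance from (−4, 0) is 11:
|0·(−4) + 1·0 − c| / √1 = 11
|c| = 11, so c = 11 or c = −11.

c = −11 or c = 11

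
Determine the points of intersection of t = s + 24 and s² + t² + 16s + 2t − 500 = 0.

From the line, t = s + 24. Substituting:
2s² + 66s + 124 = 0  ⟹  s² + 33s + 62 = 0
s = −2 or s = −31, giving (−2, 22) and (−31, −7).

(−31, −7) and (−2, 22)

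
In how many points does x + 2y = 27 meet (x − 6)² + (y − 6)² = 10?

Substituting the line into the circle gives 5x² − 78x + 329 = 0.
Discriminant = (−78)² − 4·5·(329) = −496 < 0.
No real roots: the line does not meet the circle.

0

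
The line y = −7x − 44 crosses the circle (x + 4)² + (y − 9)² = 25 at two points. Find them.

From the line, y = −7x − 44. Substituting:
50x² + 750x + 2800 = 0  ⟹  x² + 15x + 56 = 0
x = −7 or x = −8, giving (−7, 5) and (−8, 12).

(−8, 12) and (−7, 5)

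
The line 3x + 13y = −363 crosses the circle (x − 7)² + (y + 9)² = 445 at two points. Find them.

(−4, −27) and (9, −30)

Substitute y = (−363 − 3x)/13:
178x² − 890x − 6408 = 0  ⟹  x² − 5x − 36 = 0
x = 9 or x = −4, giving (9, −30) and (−4, −27).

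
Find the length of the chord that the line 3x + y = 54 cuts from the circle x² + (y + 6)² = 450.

From the line, y = −3x + 54. Substituting:
10x² − 360x + 3150 = 0  ⟹  x² − 36x + 315 = 0
x = 21 or x = 15, giving (21, −9) and (15, 9).
|(21, −9) − (15, 9)| = √((6)² + (−18)²) = 6√10.

6√10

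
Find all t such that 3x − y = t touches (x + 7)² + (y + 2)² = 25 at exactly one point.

For a tangent, require d(centre, line) = r = 5.
|3·(−7) − 1·(−2) − t| / √10 = 5
|t − (−19)| = 5√10.

t = −19 ± 5√10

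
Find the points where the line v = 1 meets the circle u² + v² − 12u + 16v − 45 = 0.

Substitute v = 1:
u² − 12u − 28 = 0
u = 14 or u = −2, giving (14, 1) and (−2, 1).

(−2, 1) and (14, 1)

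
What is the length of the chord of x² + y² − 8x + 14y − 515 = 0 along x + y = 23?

The distance from (4, −7) to the line is 26/√2, and r² = 580.
Chord = 2√(r² − d²) = 2·√(242) = 22√2.

22√2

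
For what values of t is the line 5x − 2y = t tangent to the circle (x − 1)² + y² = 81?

Tangency holds when the distance from the centre (1, 0) to the line equals the radius 9:
|5·1 − 2·0 − t| / √29 = 9
|t − (5)| = 9√29.

t = 5 ± 9√29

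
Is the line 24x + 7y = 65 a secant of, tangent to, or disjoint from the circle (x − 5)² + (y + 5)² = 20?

secant

d² = (24·5 + 7·(−5) − (65))²/625 = 16/25; r² = 20.
Since d² < r², the line cuts the circle twice.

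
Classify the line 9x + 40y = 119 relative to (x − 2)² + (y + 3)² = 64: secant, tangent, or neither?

secant

Substituting the line into the circle gives 1681x² − 10702x − 38879 = 0.
Discriminant = (−10702)² − 4·1681·(−38879) = 375955200 > 0.
Two real roots: the line is a secant.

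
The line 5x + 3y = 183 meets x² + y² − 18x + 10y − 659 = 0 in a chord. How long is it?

3√34

Express y = (183 − 5x)/3 and substitute into the circle:
34x² − 2142x + 33048 = 0  ⟹  x² − 63x + 972 = 0
x = 36 or x = 27, giving (36, 1) and (27, 16).
Chord length = distance between (36, 1) and (27, 16) = √306 = 3√34.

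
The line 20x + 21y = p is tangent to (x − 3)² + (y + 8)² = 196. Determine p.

p = −514 or p = 298

Tangency holds when the distance from the centre (3, −8) to the line equals the radius 14:
|20·3 + 21·(−8) − p| / √841 = 14
|p − (−108)| = 14·29, so p = 298 or p = −514.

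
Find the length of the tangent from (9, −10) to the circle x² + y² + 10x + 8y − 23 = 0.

Centre (−5, −4), r² = 64. |PO|² = (14)² + (−6)² = 232.
Power of the point: PT² = |PO|² − r² = 168, so PT = 2√42.

2√42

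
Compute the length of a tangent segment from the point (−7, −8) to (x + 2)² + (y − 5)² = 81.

√113

Centre (−2, 5), r² = 81. |PO|² = (−5)² + (−13)² = 194.
Power of the point: PT² = |PO|² − r² = 113, so PT = √113.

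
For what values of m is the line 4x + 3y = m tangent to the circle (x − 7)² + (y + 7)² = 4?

For a tangent, require d(centre, line) = r = 2.
|4·7 + 3·(−7) − m| / √25 = 2
|m − (7)| = 2·5, so m = 17 or m = −3.

m = −3 or m = 17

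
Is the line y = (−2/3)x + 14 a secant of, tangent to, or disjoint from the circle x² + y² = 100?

Substituting the line into the circle gives 13x² − 168x + 864 = 0.
Discriminant = (−168)² − 4·13·(864) = −16704 < 0.
No real roots: the line does not meet the circle.

disjoint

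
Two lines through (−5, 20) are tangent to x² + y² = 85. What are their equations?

Write the tangent as mx − y + (20 − m·(−5)) = 0 and set its distance from the centre to √85:
[m·(5) − (−20)]² = 85(m² + 1)
12m² − 40m − 63 = 0, so m = 9/2 or m = −7/6.
Through (−5, 20) these give 9x − 2y = −85 and 7x + 6y = 85.

9x − 2y = −85 and 7x + 6y = 85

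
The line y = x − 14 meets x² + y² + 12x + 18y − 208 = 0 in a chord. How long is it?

23√2

Centre (−6, −9), r² = 325. Perpendicular distance d from centre to line = |−11| / √2 = 11/√2.
Half the chord is √(r² − d²) = √(529/2), so the full chord is 23√2.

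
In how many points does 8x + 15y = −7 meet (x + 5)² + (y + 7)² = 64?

0

Substituting the line into the circle gives 289x² + 682x + 829 = 0.
Δ = 465124 − 958324 = −493200.
No real roots: the line does not meet the circle.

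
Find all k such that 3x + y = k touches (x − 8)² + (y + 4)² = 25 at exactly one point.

The line touches the circle iff its distance from (8, −4) is 5:
|3·8 + 1·(−4) − k| / √10 = 5
|k − (20)| = 5√10.

k = 20 ± 5√10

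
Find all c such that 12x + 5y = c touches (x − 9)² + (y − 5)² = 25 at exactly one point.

Tangency holds when the distance from the centre (9, 5) to the line equals the radius 5:
|12·9 + 5·5 − c| / √169 = 5
|c − (133)| = 5·13, so c = 198 or c = 68.

c = 68 or c = 198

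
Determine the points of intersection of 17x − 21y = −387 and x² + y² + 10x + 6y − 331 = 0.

(−24, −1) and (−3, 16)

Substitute y = (387 + 17x)/21:
730x² + 19710x + 52560 = 0  ⟹  x² + 27x + 72 = 0
x = −3 or x = −24, giving (−3, 16) and (−24, −1).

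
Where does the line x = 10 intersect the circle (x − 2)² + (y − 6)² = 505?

The line gives x = 10. Substituting into the circle:
y² − 12y − 405 = 0
y = 27 or y = −15, giving (10, 27) and (10, −15).

(10, −15) and (10, 27)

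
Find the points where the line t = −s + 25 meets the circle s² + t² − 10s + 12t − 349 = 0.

From the line, t = −s + 25. Substituting:
2s² − 72s + 576 = 0  ⟹  s² − 36s + 288 = 0
s = 24 or s = 12, giving (24, 1) and (12, 13).

(12, 13) and (24, 1)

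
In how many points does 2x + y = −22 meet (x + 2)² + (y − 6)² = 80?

0

d² = (2·(−2) + 1·6 − (−22))²/5 = 576/5; r² = 80.
Since d² > r², the line lies outside the circle.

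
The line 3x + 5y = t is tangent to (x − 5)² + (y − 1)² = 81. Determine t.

For a tangent, require d(centre, line) = r = 9.
|3·5 + 5·1 − t| / √34 = 9
|t − (20)| = 9√34.

t = 20 ± 9√34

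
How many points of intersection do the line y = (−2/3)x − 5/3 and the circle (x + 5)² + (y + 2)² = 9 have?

0

Substituting the line into the circle gives 13x² + 86x + 145 = 0.
Discriminant = (86)² − 4·13·(145) = −144 < 0.
No real roots: the line does not meet the circle.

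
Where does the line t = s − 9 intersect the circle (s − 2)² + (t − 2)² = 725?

(−12, −21) and (25, 16)

Substitute t = s − 9:
2s² − 26s − 600 = 0  ⟹  s² − 13s − 300 = 0
s = 25 or s = −12, giving (25, 16) and (−12, −21).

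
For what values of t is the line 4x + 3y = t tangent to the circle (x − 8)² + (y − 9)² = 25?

t = 34 or t = 84

Tangency holds when the distance from the centre (8, 9) to the line equals the radius 5:
|4·8 + 3·9 − t| / √25 = 5
|t − (59)| = 5·5, so t = 84 or t = 34.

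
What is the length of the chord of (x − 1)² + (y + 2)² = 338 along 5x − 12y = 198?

26

From the line, y = (−198 + 5x)/12. Substituting:
169x² − 2028x − 18252 = 0  ⟹  x² − 12x − 108 = 0
x = 18 or x = −6, giving (18, −9) and (−6, −19).
|(18, −9) − (−6, −19)| = √((24)² + (10)²) = 26.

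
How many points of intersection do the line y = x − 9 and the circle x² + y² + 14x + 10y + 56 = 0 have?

Centre (−7, −5), r² = 18. Distance² from centre to line = (−11)²/2 = 121/2.
Since d² > r², the line lies outside the circle.

0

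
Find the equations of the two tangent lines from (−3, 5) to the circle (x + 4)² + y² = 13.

Let a tangent through (−3, 5) have slope m. Its distance from (−4, 0) must equal √13:
(−1m − (−5))² = 13(m² + 1)
6m² + 5m − 6 = 0, so m = 2/3 or m = −3/2.
With m = 2/3: 2x − 3y = −21. With m = −3/2: 3x + 2y = 1.

2x − 3y = −21 and 3x + 2y = 1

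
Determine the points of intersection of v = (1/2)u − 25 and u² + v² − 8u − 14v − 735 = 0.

(8, −21) and (24, −13)

Substitute v = (−50 + u)/2:
5u² − 160u + 960 = 0  ⟹  u² − 32u + 192 = 0
u = 24 or u = 8, giving (24, −13) and (8, −21).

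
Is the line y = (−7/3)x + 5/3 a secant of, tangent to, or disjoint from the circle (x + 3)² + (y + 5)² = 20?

disjoint

Substituting the line into the circle gives 58x² − 226x + 301 = 0.
Discriminant = (−226)² − 4·58·(301) = −18756 < 0.
No real roots: the line does not meet the circle.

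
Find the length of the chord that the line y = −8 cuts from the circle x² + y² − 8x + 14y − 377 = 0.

42

Centre (4, −7), r² = 442. Perpendicular distance d from centre to line = |1| / √1 = 1.
Chord = 2√(r² − d²) = 2·√(441) = 42.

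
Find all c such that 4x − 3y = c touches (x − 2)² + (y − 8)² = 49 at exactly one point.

c = −51 or c = 19

The line touches the circle iff its distance from (2, 8) is 7:
|4·2 − 3·8 − c| / √25 = 7
|c − (−16)| = 7·5, so c = 19 or c = −51.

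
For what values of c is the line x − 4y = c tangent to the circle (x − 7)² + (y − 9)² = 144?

Tangency holds when the distance from the centre (7, 9) to the line equals the radius 12:
|1·7 − 4·9 − c| / √17 = 12
|c − (−29)| = 12√17.

c = −29 ± 12√17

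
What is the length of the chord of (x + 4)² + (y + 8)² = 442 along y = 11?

Express y = 11 and substitute into the circle:
x² + 8x − 65 = 0
x = 5 or x = −13, giving (5, 11) and (−13, 11).
|(5, 11) − (−13, 11)| = √((18)² + (0)²) = 18.

18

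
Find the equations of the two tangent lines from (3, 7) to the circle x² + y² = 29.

A line y − (7) = m(x − (3)) is tangent when its distance from (0, 0) is √29:
(−3m − (−7))² = 29(m² + 1)
10m² + 21m − 10 = 0, so m = −5/2 or m = 2/5.
Through (3, 7) these give 5x + 2y = 29 and 2x − 5y = −29.

5x + 2y = 29 and 2x − 5y = −29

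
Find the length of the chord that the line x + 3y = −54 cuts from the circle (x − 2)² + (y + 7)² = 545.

Substitute y = (−54 − x)/3:
10x² + 30x − 3780 = 0  ⟹  x² + 3x − 378 = 0
x = 18 or x = −21, giving (18, −24) and (−21, −11).
Chord length = distance between (18, −24) and (−21, −11) = √1690 = 13√10.

13√10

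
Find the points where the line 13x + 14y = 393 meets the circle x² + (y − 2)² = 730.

Express y = (393 − 13x)/14 and substitute into the circle:
365x² − 9490x − 9855 = 0  ⟹  x² − 26x − 27 = 0
x = 27 or x = −1, giving (27, 3) and (−1, 29).

(−1, 29) and (27, 3)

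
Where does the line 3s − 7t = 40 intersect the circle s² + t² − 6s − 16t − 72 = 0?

(4, −4) and (11, −1)

From the line, t = (−40 + 3s)/7. Substituting:
58s² − 870s + 2552 = 0  ⟹  s² − 15s + 44 = 0
s = 11 or s = 4, giving (11, −1) and (4, −4).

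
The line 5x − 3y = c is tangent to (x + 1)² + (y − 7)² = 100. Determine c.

Tangency holds when the distance from the centre (−1, 7) to the line equals the radius 10:
|5·(−1) − 3·7 − c| / √34 = 10
|c − (−26)| = 10√34.

c = −26 ± 10√34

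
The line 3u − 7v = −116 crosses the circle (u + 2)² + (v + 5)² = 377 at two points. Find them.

From the line, v = (116 + 3u)/7. Substituting:
58u² + 1102u + 4524 = 0  ⟹  u² + 19u + 78 = 0
u = −6 or u = −13, giving (−6, 14) and (−13, 11).

(−13, 11) and (−6, 14)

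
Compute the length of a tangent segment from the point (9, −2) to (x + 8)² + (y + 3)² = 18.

With centre O = (−8, −3), |OP|² = 290 and r² = 18.
By the tangent–radius right angle, tangent length = √(|PO|² − r²) = √272 = 4√17.

4√17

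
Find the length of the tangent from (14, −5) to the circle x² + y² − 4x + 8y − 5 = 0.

2√30

The centre is (2, −4) and r = 5. The square of the distance from P to the centre is 144 + 1 = 145.
By the tangent–radius right angle, tangent length = √(|PO|² − r²) = √120 = 2√30.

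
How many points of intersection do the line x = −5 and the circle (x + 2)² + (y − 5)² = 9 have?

1

Substituting the line into the circle gives y² − 10y + 25 = 0.
Discriminant = (−10)² − 4·1·(25) = 0.
A repeated root: the line is tangent.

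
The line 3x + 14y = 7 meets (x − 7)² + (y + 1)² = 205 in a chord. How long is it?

2√205

Centre (7, −1), r² = 205. Perpendicular distance d from centre to line = |0| / √205 = 0/√205.
Chord = 2√(r² − d²) = 2·√(205) = 2√205.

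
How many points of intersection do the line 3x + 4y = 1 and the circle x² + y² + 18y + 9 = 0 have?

2

Centre (0, −9), r² = 72. Distance² from centre to line = (−37)²/25 = 1369/25.
Since d² < r², the line cuts the circle twice.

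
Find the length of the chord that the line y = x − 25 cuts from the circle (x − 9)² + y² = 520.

The distance from (9, 0) to the line is 16/√2, and r² = 520.
Half the chord is √(r² − d²) = √(392), so the full chord is 28√2.

28√2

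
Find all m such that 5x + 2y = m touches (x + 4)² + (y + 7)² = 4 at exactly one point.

m = −34 ± 2√29

Tangency holds when the distance from the centre (−4, −7) to the line equals the radius 2:
|5·(−4) + 2·(−7) − m| / √29 = 2
|m − (−34)| = 2√29.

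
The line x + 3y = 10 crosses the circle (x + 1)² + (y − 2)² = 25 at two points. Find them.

(−5, 5) and (4, 2)

Express y = (10 − x)/3 and substitute into the circle:
10x² + 10x − 200 = 0  ⟹  x² + x − 20 = 0
x = 4 or x = −5, giving (4, 2) and (−5, 5).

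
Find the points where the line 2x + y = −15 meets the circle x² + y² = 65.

Substitute y = −2x − 15:
5x² + 60x + 160 = 0  ⟹  x² + 12x + 32 = 0
x = −4 or x = −8, giving (−4, −7) and (−8, 1).

(−8, 1) and (−4, −7)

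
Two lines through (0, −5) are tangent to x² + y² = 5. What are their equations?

2x + y = −5 and 2x − y = 5

A line y − (−5) = m(x − (0)) is tangent when its distance from (0, 0) is √5:
(0m − (5))² = 5(m² + 1)
m² − 4 = 0, so m = −2 or m = 2.
Through (0, −5) these give 2x + y = −5 and 2x − y = 5.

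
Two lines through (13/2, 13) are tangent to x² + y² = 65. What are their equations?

8x + y = 65 and 4x − 7y = −65

Let a tangent through (13/2, 13) have slope m. Its distance from (0, 0) must equal √65:
(−13/2m − (−13))² = 65(m² + 1)
7m² + 52m − 32 = 0, so m = −8 or m = 4/7.
With m = −8: 8x + y = 65. With m = 4/7: 4x − 7y = −65.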